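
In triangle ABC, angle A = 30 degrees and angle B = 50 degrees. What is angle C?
Sum of angles in a triangle = 180 degrees
Third angle = 180 - 30 - 50
Third angle = 100 degrees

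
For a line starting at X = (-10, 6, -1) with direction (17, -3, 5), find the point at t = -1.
P(-1) = (-10 + 17(-1), 6 + (-3)(-1), -1 + 5(-1)) = (-27, 9, -6)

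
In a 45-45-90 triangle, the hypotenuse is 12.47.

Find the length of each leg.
In a 45-45-90 triangle, hypotenuse = leg·√2  →  leg = hypotenuse/√2
leg = 12.47/√2 = 8.818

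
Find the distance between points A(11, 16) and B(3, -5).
Using the distance formula: d = sqrt((x₂-x₁)² + (y₂-y₁)²)
dx = 3 - 11 = -8
dy = (-5) - 16 = -21
d = sqrt((-8)² + (-21)²) = sqrt(64 + 441) = sqrt(505) = 22.47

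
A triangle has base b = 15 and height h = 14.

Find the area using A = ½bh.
A = ½·15·14 = 105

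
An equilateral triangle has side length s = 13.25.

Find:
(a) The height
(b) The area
(a) Height h = s·√3/2 = 13.25·√3/2 = 11.47
(b) Area = (√3/4)·s² = (√3/4)·13.25² = (√3/4)·175.562 = 76.02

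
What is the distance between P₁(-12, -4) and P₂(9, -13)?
Using the distance formula: d = sqrt((x₂-x₁)² + (y₂-y₁)²)
dx = 9 - (-12) = 21
dy = (-13) - (-4) = -9
d = sqrt(21² + (-9)²) = sqrt(441 + 81) = sqrt(522) = 22.85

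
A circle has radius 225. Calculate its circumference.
Circumference = 2 * pi * r
Circumference = 2 * pi * 225
Circumference = 1413.72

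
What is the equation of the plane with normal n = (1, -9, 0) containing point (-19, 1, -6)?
d = n·P = (1)(-19) + (-9)(1) + (0)(-6) = -28
Plane: x - 9y = -28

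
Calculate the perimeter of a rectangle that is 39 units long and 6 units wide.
Perimeter = 2 * (length + width)
Perimeter = 2 * (39 + 6)
Perimeter = 2 * 45
Perimeter = 90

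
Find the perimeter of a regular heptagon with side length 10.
Perimeter = number of sides * side length
Perimeter = 7 * 10
Perimeter = 70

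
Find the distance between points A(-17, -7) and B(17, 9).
Using the distance formula: d = sqrt((x₂-x₁)² + (y₂-y₁)²)
dx = 17 - (-17) = 34
dy = 9 - (-7) = 16
d = sqrt(34² + 16²) = sqrt(1156 + 256) = sqrt(1412) = 37.58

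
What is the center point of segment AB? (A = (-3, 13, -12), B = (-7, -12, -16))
Midpoint = ((-3-7)/2, (13-12)/2, (-12-16)/2) = (-5, 0.5, -14)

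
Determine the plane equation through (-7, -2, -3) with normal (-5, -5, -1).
d = n·P = (-5)(-7) + (-5)(-2) + (-1)(-3) = 48
Plane: -5x - 5y - z = 48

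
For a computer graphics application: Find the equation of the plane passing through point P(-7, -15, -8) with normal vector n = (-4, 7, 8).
d = n·P = (-4)(-7) + (7)(-15) + (8)(-8) = -141
Plane: -4x + 7y + 8z = -141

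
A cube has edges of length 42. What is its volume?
Volume = s³
Volume = 42³
Volume = 74088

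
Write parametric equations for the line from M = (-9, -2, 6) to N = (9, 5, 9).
Direction vector d = N - M = (18, 7, 3)
x = -9 + 18t, y = -2 + 7t, z = 6 + 3t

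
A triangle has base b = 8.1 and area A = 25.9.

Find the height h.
A = ½bh  →  h = 2A/b
h = 2·25.9/8.1 = 6.395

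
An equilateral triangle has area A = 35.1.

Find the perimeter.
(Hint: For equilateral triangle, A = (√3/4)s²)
A = (√3/4)s²  →  s² = 4A/√3 = 4·35.1/√3 = 81.06
s = 9.00333
Perimeter = 3s = 27.01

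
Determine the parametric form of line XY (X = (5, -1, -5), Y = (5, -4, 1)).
Direction vector d = Y - X = (0, -3, 6)
x = 5, y = -1 - 3t, z = -5 + 6t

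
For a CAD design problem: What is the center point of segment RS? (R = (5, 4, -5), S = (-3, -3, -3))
Midpoint = ((5-3)/2, (4-3)/2, (-5-3)/2) = (1, 0.5, -4)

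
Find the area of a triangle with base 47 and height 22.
Area = (1/2) * base * height
Area = (1/2) * 47 * 22
Area = 517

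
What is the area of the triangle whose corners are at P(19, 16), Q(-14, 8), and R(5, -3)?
Using the coordinate formula: Area = (1/2)|x₁(y₂-y₃) + x₂(y₃-y₁) + x₃(y₁-y₂)|
Area = (1/2)|19(8-(-3)) + (-14)((-3)-16) + 5(16-8)|
Area = (1/2)|19*11 + (-14)*(-19) + 5*8|
Area = (1/2)|209 + 266 + 40|
Area = (1/2)*515 = 257.50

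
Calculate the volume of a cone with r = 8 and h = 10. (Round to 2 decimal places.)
Volume = (1/3) * pi * r² * h
Volume = (1/3) * pi * 8² * 10
Volume = (1/3) * pi * 64 * 10
Volume = (1/3) * pi * 640
Volume = 670.21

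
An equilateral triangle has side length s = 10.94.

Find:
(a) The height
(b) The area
(a) Height h = s·√3/2 = 10.94·√3/2 = 9.474
(b) Area = (√3/4)·s² = (√3/4)·10.94² = (√3/4)·119.684 = 51.82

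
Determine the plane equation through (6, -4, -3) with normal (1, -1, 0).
d = n·P = (1)(6) + (-1)(-4) + (0)(-3) = 10
Plane: x - y = 10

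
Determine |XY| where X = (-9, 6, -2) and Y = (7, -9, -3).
d = √[(16)² + (-15)² + (-1)²] = √482 = 21.95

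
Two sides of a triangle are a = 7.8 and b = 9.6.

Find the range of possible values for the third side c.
By the triangle inequality: |a - b| < c < a + b
|7.8 - 9.6| < c < 7.8 + 9.6
1.8 < c < 17.4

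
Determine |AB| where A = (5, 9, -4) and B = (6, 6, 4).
d = √[(1)² + (-3)² + (8)²] = √74 = 8.602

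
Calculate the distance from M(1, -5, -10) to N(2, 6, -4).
d = √[(1)² + (11)² + (6)²] = √158 = 12.57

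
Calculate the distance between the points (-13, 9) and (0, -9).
Using the distance formula: d = sqrt((x₂-x₁)² + (y₂-y₁)²)
dx = 0 - (-13) = 13
dy = (-9) - 9 = -18
d = sqrt(13² + (-18)²) = sqrt(169 + 324) = sqrt(493) = 22.20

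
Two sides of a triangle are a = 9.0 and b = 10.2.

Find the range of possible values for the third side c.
By the triangle inequality: |a - b| < c < a + b
|9.0 - 10.2| < c < 9.0 + 10.2
1.2 < c < 19.2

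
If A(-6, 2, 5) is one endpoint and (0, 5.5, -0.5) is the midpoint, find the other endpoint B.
B = (2×0 - (-6), 2×5.5 - 2, 2×(-0.5) - 5) = (6, 9, -6)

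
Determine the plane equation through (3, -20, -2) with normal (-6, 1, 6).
d = n·P = (-6)(3) + (1)(-20) + (6)(-2) = -50
Plane: -6x + y + 6z = -50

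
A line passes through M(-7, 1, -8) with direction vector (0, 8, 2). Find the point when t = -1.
P(-1) = (-7 + 0(-1), 1 + 8(-1), -8 + 2(-1)) = (-7, -7, -10)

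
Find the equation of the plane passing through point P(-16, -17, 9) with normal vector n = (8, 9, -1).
d = n·P = (8)(-16) + (9)(-17) + (-1)(9) = -290
Plane: 8x + 9y - z = -290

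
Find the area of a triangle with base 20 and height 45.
Area = (1/2) * base * height
Area = (1/2) * 20 * 45
Area = 450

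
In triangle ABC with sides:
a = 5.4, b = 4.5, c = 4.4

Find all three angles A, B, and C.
By the law of cosines:
cos(A) = (b² + c² - a²)/(2bc) = 0.263889  →  A = 74.7°
cos(B) = (a² + c² - b²)/(2ac) = 0.594907  →  B = 53.49°
cos(C) = (a² + b² - c²)/(2ab) = 0.618313  →  C = 51.81°
Check: A + B + C = 180.0° ✓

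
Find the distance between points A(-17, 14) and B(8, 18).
Using the distance formula: d = sqrt((x₂-x₁)² + (y₂-y₁)²)
dx = 8 - (-17) = 25
dy = 18 - 14 = 4
d = sqrt(25² + 4²) = sqrt(625 + 16) = sqrt(641) = 25.32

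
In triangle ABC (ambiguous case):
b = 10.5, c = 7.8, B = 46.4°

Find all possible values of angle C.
sin(C)/c = sin(B)/b  →  sin(C) = c·sin(B)/b = 7.8·sin(46.4°)/10.5 = 0.537956
C₁ = arcsin(0.537956) = 32.54°,  C₂ = 180° - C₁ = 147.46°
Check C₂: A = 180° - 46.4° - 147.46° = -13.86° ≤ 0, rejected
C = 32.54° (one solution)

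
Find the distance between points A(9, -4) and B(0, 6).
Using the distance formula: d = sqrt((x₂-x₁)² + (y₂-y₁)²)
dx = 0 - 9 = -9
dy = 6 - (-4) = 10
d = sqrt((-9)² + 10²) = sqrt(81 + 100) = sqrt(181) = 13.45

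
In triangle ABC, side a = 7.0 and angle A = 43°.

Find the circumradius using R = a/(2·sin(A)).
R = a/(2·sin(A)) = 7.0/(2·sin(43°))
R = 7.0/(2·0.681998) = 7.0/1.363997 = 5.132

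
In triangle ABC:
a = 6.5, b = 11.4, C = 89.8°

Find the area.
Using A = ½ab·sin(C):
A = ½·6.5·11.4·sin(89.8°) = ½·74.1·0.999994 = 37.05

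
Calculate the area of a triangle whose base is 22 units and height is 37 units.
Area = (1/2) * base * height
Area = (1/2) * 22 * 37
Area = 407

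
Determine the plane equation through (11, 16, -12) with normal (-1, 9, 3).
d = n·P = (-1)(11) + (9)(16) + (3)(-12) = 97
Plane: -x + 9y + 3z = 97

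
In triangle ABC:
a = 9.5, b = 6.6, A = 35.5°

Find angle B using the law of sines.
sin(B)/b = sin(A)/a
sin(B) = b·sin(A)/a = 6.6·sin(35.5°)/9.5 = 0.403436
B = arcsin(0.403436) = 23.79°  (b ≤ a, so B ≤ A and the acute solution is unique)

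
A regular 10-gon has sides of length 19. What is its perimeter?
Perimeter = number of sides * side length
Perimeter = 10 * 19
Perimeter = 190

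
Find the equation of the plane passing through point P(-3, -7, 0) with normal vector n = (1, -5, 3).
d = n·P = (1)(-3) + (-5)(-7) + (3)(0) = 32
Plane: x - 5y + 3z = 32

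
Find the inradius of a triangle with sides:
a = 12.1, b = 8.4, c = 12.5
s = (a+b+c)/2 = (12.1+8.4+12.5)/2 = 16.5
Area = √(s(s-a)(s-b)(s-c)) = √(16.5·4.4·8.1·4) = 48.4999
r = Area/s = 48.4999/16.5 = 2.939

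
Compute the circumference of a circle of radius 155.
Circumference = 2 * pi * r
Circumference = 2 * pi * 155
Circumference = 973.89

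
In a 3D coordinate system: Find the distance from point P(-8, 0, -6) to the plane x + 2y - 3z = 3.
d = |1(-8) + 2(0) + (-3)(-6) - (3)| / √(1² + 2² + (-3)²) = 7/√14 = 1.871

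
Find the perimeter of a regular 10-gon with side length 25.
Perimeter = number of sides * side length
Perimeter = 10 * 25
Perimeter = 250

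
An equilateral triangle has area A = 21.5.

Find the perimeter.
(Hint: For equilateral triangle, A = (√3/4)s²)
A = (√3/4)s²  →  s² = 4A/√3 = 4·21.5/√3 = 49.6521
s = 7.04643
Perimeter = 3s = 21.14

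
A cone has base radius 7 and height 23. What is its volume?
Volume = (1/3) * pi * r² * h
Volume = (1/3) * pi * 7² * 23
Volume = (1/3) * pi * 49 * 23
Volume = (1/3) * pi * 1127
Volume = 1180.19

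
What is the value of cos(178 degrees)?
cos(178 degrees) = -0.9994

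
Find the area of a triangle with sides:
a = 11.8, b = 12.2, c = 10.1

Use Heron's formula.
s = (a+b+c)/2 = (11.8+12.2+10.1)/2 = 17.05
A = √(s(s-a)(s-b)(s-c)) = √(17.05·5.25·4.85·6.95)
A = √3017.24 = 54.93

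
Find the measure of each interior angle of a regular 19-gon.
Interior angle of a regular n-gon = (n-2)*180/n
Interior angle = (19-2)*180/19
Interior angle = 17*180/19
Interior angle = 3060/19
Interior angle = 161.05 degrees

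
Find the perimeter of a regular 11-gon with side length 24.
Perimeter = number of sides * side length
Perimeter = 11 * 24
Perimeter = 264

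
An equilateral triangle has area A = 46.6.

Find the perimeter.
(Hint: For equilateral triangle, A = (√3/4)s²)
A = (√3/4)s²  →  s² = 4A/√3 = 4·46.6/√3 = 107.618
s = 10.3739
Perimeter = 3s = 31.12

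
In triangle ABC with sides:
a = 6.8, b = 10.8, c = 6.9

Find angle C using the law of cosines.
cos(C) = (a² + b² - c²)/(2ab)
cos(C) = (6.8² + 10.8² - 6.9²)/(2·6.8·10.8) = 115.27/146.88 = 0.784790
C = arccos(0.784790) = 38.3°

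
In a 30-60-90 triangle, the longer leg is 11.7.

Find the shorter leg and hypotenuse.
In a 30-60-90 triangle, sides are in ratio 1 : √3 : 2.
Long leg = short leg·√3  →  short leg = 11.7/√3 = 6.755
Hypotenuse = 2·(short leg) = 2·11.7/√3 = 13.51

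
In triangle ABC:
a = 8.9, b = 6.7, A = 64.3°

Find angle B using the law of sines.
sin(B)/b = sin(A)/a
sin(B) = b·sin(A)/a = 6.7·sin(64.3°)/8.9 = 0.678339
B = arcsin(0.678339) = 42.71°  (b ≤ a, so B ≤ A and the acute solution is unique)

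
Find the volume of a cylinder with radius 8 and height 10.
Volume = pi * r² * h
Volume = pi * 8² * 10
Volume = pi * 64 * 10
Volume = pi * 640
Volume = 2010.62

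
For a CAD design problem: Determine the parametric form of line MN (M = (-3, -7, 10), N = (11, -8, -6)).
Direction vector d = N - M = (14, -1, -16)
x = -3 + 14t, y = -7 - t, z = 10 - 16t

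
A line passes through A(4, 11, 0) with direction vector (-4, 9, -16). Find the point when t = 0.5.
P(0.5) = (4 + (-4)(0.5), 11 + 9(0.5), 0 + (-16)(0.5)) = (2, 15.5, -8)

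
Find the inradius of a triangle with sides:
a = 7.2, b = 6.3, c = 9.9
s = (a+b+c)/2 = (7.2+6.3+9.9)/2 = 11.7
Area = √(s(s-a)(s-b)(s-c)) = √(11.7·4.5·5.4·1.8) = 22.6221
r = Area/s = 22.6221/11.7 = 1.934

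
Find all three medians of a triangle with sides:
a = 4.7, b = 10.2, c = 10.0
Using m_x = ½√(2y² + 2z² - x²):
m_a = ½√(2·10.2² + 2·10.0² - 4.7²) = ½√385.99 = 9.823
m_b = ½√(2·4.7² + 2·10.0² - 10.2²) = ½√140.14 = 5.919
m_c = ½√(2·4.7² + 2·10.2² - 10.0²) = ½√152.26 = 6.17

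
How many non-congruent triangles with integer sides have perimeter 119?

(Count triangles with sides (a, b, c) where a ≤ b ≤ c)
With a ≤ b ≤ c and a + b + c = 119, the triangle inequality a + b > c gives c < 119/2, so c ≤ 59.
Iterate a from 1 to ⌊p/3⌋ = 39; for each a, b ranges from a to ⌊(p−a)/2⌋ with c = p − a − b, keeping only c ≥ b.
Triples: (1, 59, 59), (2, 58, 59), (3, 57, 59), …
Count = 310 triangles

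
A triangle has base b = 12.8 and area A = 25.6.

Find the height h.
A = ½bh  →  h = 2A/b
h = 2·25.6/12.8 = 4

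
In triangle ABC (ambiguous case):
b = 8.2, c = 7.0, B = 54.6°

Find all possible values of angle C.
sin(C)/c = sin(B)/b  →  sin(C) = c·sin(B)/b = 7.0·sin(54.6°)/8.2 = 0.695841
C₁ = arcsin(0.695841) = 44.09°,  C₂ = 180° - C₁ = 135.91°
Check C₂: A = 180° - 54.6° - 135.91° = -10.51° ≤ 0, rejected
C = 44.09° (one solution)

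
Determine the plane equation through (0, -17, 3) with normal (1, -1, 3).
d = n·P = (1)(0) + (-1)(-17) + (3)(3) = 26
Plane: x - y + 3z = 26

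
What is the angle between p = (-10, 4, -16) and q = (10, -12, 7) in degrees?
p·q = -260, |p|² = 372, |q|² = 293
cos θ = -260/√108996 ≈ -0.7875
θ ≈ 142.0°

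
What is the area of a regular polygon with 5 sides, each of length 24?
For a regular 5-gon with side length s = 24:
Apothem a = s / (2*tan(pi/5)) = 24 / (2*tan(pi/5)) ≈ 16.51658
Perimeter P = 5 * 24 = 120
Area = (1/2) * P * a = (1/2) * 120 * 16.51658 = 990.99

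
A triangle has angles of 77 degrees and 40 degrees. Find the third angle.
Sum of angles in a triangle = 180 degrees
Third angle = 180 - 77 - 40
Third angle = 63 degrees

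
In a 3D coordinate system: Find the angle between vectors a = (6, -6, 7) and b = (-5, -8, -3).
a·b = -3, |a|² = 121, |b|² = 98
cos θ = -3/√11858 ≈ -0.02755
θ ≈ 91.58°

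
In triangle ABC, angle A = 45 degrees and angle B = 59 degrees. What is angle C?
Sum of angles in a triangle = 180 degrees
Third angle = 180 - 45 - 59
Third angle = 76 degrees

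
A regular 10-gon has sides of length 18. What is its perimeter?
Perimeter = number of sides * side length
Perimeter = 10 * 18
Perimeter = 180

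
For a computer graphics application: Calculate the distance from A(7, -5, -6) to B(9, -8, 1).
d = √[(2)² + (-3)² + (7)²] = √62 = 7.874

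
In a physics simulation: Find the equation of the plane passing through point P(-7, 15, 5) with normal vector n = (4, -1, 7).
d = n·P = (4)(-7) + (-1)(15) + (7)(5) = -8
Plane: 4x - y + 7z = -8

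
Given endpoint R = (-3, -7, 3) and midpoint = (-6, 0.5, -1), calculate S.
S = (2×(-6) - (-3), 2×0.5 - (-7), 2×(-1) - 3) = (-9, 8, -5)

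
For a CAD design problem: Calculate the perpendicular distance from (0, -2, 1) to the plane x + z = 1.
d = |1(0) + 0(-2) + 1(1) - (1)| / √(1² + 0² + 1²) = 0/√2 = 0.0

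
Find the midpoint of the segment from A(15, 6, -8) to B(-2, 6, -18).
Midpoint = ((15-2)/2, (6+6)/2, (-8-18)/2) = (6.5, 6, -13)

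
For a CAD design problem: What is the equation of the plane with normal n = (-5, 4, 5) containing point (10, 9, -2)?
d = n·P = (-5)(10) + (4)(9) + (5)(-2) = -24
Plane: -5x + 4y + 5z = -24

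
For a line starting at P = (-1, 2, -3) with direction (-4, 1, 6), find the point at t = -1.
P(-1) = (-1 + (-4)(-1), 2 + 1(-1), -3 + 6(-1)) = (3, 1, -9)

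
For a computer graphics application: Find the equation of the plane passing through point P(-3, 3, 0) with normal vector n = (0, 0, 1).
d = n·P = (0)(-3) + (0)(3) + (1)(0) = 0
Plane: z = 0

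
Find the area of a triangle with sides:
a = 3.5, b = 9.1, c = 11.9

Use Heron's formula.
s = (a+b+c)/2 = (3.5+9.1+11.9)/2 = 12.25
A = √(s(s-a)(s-b)(s-c)) = √(12.25·8.75·3.15·0.35)
A = √118.174 = 10.87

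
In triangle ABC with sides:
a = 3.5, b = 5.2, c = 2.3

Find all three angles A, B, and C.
By the law of cosines:
cos(A) = (b² + c² - a²)/(2bc) = 0.839465  →  A = 32.92°
cos(B) = (a² + c² - b²)/(2ac) = -0.590062  →  B = 126.2°
cos(C) = (a² + b² - c²)/(2ab) = 0.934066  →  C = 20.92°
Check: A + B + C = 180.0° ✓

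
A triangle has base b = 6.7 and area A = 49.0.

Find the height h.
A = ½bh  →  h = 2A/b
h = 2·49.0/6.7 = 14.63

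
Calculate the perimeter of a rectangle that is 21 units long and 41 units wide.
Perimeter = 2 * (length + width)
Perimeter = 2 * (21 + 41)
Perimeter = 2 * 62
Perimeter = 124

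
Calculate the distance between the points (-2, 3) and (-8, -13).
Using the distance formula: d = sqrt((x₂-x₁)² + (y₂-y₁)²)
dx = (-8) - (-2) = -6
dy = (-13) - 3 = -16
d = sqrt((-6)² + (-16)²) = sqrt(36 + 256) = sqrt(292) = 17.09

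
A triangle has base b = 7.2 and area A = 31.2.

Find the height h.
A = ½bh  →  h = 2A/b
h = 2·31.2/7.2 = 8.667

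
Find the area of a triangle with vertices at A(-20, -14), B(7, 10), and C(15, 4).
Using the coordinate formula: Area = (1/2)|x₁(y₂-y₃) + x₂(y₃-y₁) + x₃(y₁-y₂)|
Area = (1/2)|(-20)(10-4) + 7(4-(-14)) + 15((-14)-10)|
Area = (1/2)|(-20)*6 + 7*18 + 15*(-24)|
Area = (1/2)|(-120) + 126 + (-360)|
Area = (1/2)*354 = 177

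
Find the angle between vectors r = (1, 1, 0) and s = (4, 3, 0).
r·s = 7, |r|² = 2, |s|² = 25
cos θ = 7/√50 ≈ 0.9899
θ ≈ 8.13°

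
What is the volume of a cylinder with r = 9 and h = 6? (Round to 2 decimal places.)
Volume = pi * r² * h
Volume = pi * 9² * 6
Volume = pi * 81 * 6
Volume = pi * 486
Volume = 1526.81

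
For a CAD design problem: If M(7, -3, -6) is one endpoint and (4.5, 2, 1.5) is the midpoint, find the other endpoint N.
N = (2×4.5 - 7, 2×2 - (-3), 2×1.5 - (-6)) = (2, 7, 9)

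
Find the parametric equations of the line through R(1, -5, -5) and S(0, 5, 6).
Direction vector d = S - R = (-1, 10, 11)
x = 1 - t, y = -5 + 10t, z = -5 + 11t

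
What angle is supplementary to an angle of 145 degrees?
Supplementary angles sum to 180 degrees.
Other angle = 180 - 145
Other angle = 35 degrees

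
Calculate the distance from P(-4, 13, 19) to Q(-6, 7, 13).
d = √[(-2)² + (-6)² + (-6)²] = √76 = 8.718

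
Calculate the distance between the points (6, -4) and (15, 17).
Using the distance formula: d = sqrt((x₂-x₁)² + (y₂-y₁)²)
dx = 15 - 6 = 9
dy = 17 - (-4) = 21
d = sqrt(9² + 21²) = sqrt(81 + 441) = sqrt(522) = 22.85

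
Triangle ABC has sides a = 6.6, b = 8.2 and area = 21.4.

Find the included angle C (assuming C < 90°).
Area = ½ab·sin(C)  →  sin(C) = 2·Area/(ab)
sin(C) = 2·21.4/(6.6·8.2) = 0.790835
C = arcsin(0.790835) = 52.26°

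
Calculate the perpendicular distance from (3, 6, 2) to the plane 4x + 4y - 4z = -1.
d = |4(3) + 4(6) + (-4)(2) - (-1)| / √(4² + 4² + (-4)²) = 29/√48 = 4.186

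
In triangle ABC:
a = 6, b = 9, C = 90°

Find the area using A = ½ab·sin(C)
A = ½·6·9·sin(90°) = ½·54·1.000000 = 27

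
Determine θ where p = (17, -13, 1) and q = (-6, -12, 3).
p·q = 57, |p|² = 459, |q|² = 189
cos θ = 57/√86751 ≈ 0.1935
θ ≈ 78.84°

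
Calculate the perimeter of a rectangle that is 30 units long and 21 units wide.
Perimeter = 2 * (length + width)
Perimeter = 2 * (30 + 21)
Perimeter = 2 * 51
Perimeter = 102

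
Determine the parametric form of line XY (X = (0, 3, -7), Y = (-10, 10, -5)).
Direction vector d = Y - X = (-10, 7, 2)
x = 0 - 10t, y = 3 + 7t, z = -7 + 2t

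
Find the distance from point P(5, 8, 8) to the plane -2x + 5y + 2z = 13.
d = |(-2)(5) + 5(8) + 2(8) - (13)| / √((-2)² + 5² + 2²) = 33/√33 = 5.745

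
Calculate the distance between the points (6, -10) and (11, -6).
Using the distance formula: d = sqrt((x₂-x₁)² + (y₂-y₁)²)
dx = 11 - 6 = 5
dy = (-6) - (-10) = 4
d = sqrt(5² + 4²) = sqrt(25 + 16) = sqrt(41) = 6.40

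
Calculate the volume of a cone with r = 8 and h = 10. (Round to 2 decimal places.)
Volume = (1/3) * pi * r² * h
Volume = (1/3) * pi * 8² * 10
Volume = (1/3) * pi * 64 * 10
Volume = (1/3) * pi * 640
Volume = 670.21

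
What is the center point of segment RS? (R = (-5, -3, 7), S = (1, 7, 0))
Midpoint = ((-5+1)/2, (-3+7)/2, (7+0)/2) = (-2, 2, 3.5)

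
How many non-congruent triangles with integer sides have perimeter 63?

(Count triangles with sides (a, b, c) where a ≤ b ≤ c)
With a ≤ b ≤ c and a + b + c = 63, the triangle inequality a + b > c gives c < 63/2, so c ≤ 31.
Iterate a from 1 to ⌊p/3⌋ = 21; for each a, b ranges from a to ⌊(p−a)/2⌋ with c = p − a − b, keeping only c ≥ b.
Triples: (1, 31, 31), (2, 30, 31), (3, 29, 31), …
Count = 91 triangles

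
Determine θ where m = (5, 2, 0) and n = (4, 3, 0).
m·n = 26, |m|² = 29, |n|² = 25
cos θ = 26/√725 ≈ 0.9656
θ ≈ 15.07°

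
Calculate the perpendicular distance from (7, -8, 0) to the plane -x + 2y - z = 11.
d = |(-1)(7) + 2(-8) + (-1)(0) - (11)| / √((-1)² + 2² + (-1)²) = 34/√6 = 13.88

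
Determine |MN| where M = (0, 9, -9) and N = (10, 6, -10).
d = √[(10)² + (-3)² + (-1)²] = √110 = 10.49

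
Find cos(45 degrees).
cos(45 degrees) = sqrt(2)/2
Decimal approximation: 0.7071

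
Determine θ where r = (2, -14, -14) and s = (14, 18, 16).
r·s = -448, |r|² = 396, |s|² = 776
cos θ = -448/√307296 ≈ -0.8082
θ ≈ 143.9°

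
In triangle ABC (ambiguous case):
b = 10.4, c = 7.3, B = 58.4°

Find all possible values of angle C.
sin(C)/c = sin(B)/b  →  sin(C) = c·sin(B)/b = 7.3·sin(58.4°)/10.4 = 0.597847
C₁ = arcsin(0.597847) = 36.72°,  C₂ = 180° - C₁ = 143.28°
Check C₂: A = 180° - 58.4° - 143.28° = -21.68° ≤ 0, rejected
C = 36.72° (one solution)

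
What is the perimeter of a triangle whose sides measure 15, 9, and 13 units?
Perimeter = sum of all sides
Perimeter = 15 + 9 + 13
Perimeter = 37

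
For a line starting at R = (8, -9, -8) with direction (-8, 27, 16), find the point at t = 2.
P(2) = (8 + (-8)(2), -9 + 27(2), -8 + 16(2)) = (-8, 45, 24)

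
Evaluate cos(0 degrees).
cos(0 degrees) = 1
Decimal approximation: 1.0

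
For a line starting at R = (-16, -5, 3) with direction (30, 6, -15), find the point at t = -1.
P(-1) = (-16 + 30(-1), -5 + 6(-1), 3 + (-15)(-1)) = (-46, -11, 18)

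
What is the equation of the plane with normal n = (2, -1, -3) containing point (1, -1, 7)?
d = n·P = (2)(1) + (-1)(-1) + (-3)(7) = -18
Plane: 2x - y - 3z = -18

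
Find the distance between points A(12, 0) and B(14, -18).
Using the distance formula: d = sqrt((x₂-x₁)² + (y₂-y₁)²)
dx = 14 - 12 = 2
dy = (-18) - 0 = -18
d = sqrt(2² + (-18)²) = sqrt(4 + 324) = sqrt(328) = 18.11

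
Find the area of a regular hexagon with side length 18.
For a regular 6-gon with side length s = 18:
Apothem a = s / (2*tan(pi/6)) = 18 / (2*tan(pi/6)) ≈ 15.5885
Perimeter P = 6 * 18 = 108
Area = (1/2) * P * a = (1/2) * 108 * 15.5885 = 841.78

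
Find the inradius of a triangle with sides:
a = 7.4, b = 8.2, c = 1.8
s = (a+b+c)/2 = (7.4+8.2+1.8)/2 = 8.7
Area = √(s(s-a)(s-b)(s-c)) = √(8.7·1.3·0.5·6.9) = 6.24656
r = Area/s = 6.24656/8.7 = 0.718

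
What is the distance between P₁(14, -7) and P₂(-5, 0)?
Using the distance formula: d = sqrt((x₂-x₁)² + (y₂-y₁)²)
dx = (-5) - 14 = -19
dy = 0 - (-7) = 7
d = sqrt((-19)² + 7²) = sqrt(361 + 49) = sqrt(410) = 20.25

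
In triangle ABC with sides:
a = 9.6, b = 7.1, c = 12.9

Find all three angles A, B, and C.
By the law of cosines:
cos(A) = (b² + c² - a²)/(2bc) = 0.680533  →  A = 47.11°
cos(B) = (a² + c² - b²)/(2ac) = 0.840439  →  B = 32.81°
cos(C) = (a² + b² - c²)/(2ab) = -0.174883  →  C = 100.1°
Check: A + B + C = 180.0° ✓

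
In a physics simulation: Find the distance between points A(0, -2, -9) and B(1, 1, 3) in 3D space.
d = √[(1)² + (3)² + (12)²] = √154 = 12.41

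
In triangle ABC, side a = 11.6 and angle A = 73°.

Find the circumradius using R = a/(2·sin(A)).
R = a/(2·sin(A)) = 11.6/(2·sin(73°))
R = 11.6/(2·0.956305) = 11.6/1.912610 = 6.065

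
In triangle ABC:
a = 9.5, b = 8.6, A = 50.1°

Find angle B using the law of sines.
sin(B)/b = sin(A)/a
sin(B) = b·sin(A)/a = 8.6·sin(50.1°)/9.5 = 0.694486
B = arcsin(0.694486) = 43.99°  (b ≤ a, so B ≤ A and the acute solution is unique)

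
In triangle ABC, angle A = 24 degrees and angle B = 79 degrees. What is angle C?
Sum of angles in a triangle = 180 degrees
Third angle = 180 - 24 - 79
Third angle = 77 degrees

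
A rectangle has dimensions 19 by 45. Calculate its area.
Area = length * width
Area = 19 * 45
Area = 855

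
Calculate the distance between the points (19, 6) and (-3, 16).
Using the distance formula: d = sqrt((x₂-x₁)² + (y₂-y₁)²)
dx = (-3) - 19 = -22
dy = 16 - 6 = 10
d = sqrt((-22)² + 10²) = sqrt(484 + 100) = sqrt(584) = 24.17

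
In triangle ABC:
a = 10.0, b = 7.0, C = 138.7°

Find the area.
Using A = ½ab·sin(C):
A = ½·10.0·7.0·sin(138.7°) = ½·70·0.660002 = 23.1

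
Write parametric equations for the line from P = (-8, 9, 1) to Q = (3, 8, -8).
Direction vector d = Q - P = (11, -1, -9)
x = -8 + 11t, y = 9 - t, z = 1 - 9t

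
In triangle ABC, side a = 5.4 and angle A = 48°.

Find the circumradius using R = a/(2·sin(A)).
R = a/(2·sin(A)) = 5.4/(2·sin(48°))
R = 5.4/(2·0.743145) = 5.4/1.486290 = 3.633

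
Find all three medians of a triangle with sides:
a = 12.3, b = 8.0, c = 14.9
Using m_x = ½√(2y² + 2z² - x²):
m_a = ½√(2·8.0² + 2·14.9² - 12.3²) = ½√420.73 = 10.26
m_b = ½√(2·12.3² + 2·14.9² - 8.0²) = ½√682.6 = 13.06
m_c = ½√(2·12.3² + 2·8.0² - 14.9²) = ½√208.57 = 7.221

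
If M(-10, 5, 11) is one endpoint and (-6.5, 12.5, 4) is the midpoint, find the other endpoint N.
N = (2×(-6.5) - (-10), 2×12.5 - 5, 2×4 - 11) = (-3, 20, -3)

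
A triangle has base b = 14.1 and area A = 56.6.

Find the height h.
A = ½bh  →  h = 2A/b
h = 2·56.6/14.1 = 8.028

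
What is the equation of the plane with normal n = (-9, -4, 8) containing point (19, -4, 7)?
d = n·P = (-9)(19) + (-4)(-4) + (8)(7) = -99
Plane: -9x - 4y + 8z = -99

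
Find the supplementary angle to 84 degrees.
Supplementary angles sum to 180 degrees.
Other angle = 180 - 84
Other angle = 96 degrees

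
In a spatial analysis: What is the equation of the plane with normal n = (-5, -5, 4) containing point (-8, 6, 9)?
d = n·P = (-5)(-8) + (-5)(6) + (4)(9) = 46
Plane: -5x - 5y + 4z = 46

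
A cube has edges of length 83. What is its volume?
Volume = s³
Volume = 83³
Volume = 571787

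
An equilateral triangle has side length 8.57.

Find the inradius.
For an equilateral triangle, r = s/(2√3) where s is the side.
r = 8.57/(2√3) = 8.57/3.464102 = 2.474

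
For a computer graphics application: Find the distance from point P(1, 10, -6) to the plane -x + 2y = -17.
d = |(-1)(1) + 2(10) + 0(-6) - (-17)| / √((-1)² + 2² + 0²) = 36/√5 = 16.1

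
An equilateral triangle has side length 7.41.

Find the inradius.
For an equilateral triangle, r = s/(2√3) where s is the side.
r = 7.41/(2√3) = 7.41/3.464102 = 2.139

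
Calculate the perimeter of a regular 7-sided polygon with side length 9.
Perimeter = number of sides * side length
Perimeter = 7 * 9
Perimeter = 63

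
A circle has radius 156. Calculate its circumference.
Circumference = 2 * pi * r
Circumference = 2 * pi * 156
Circumference = 980.18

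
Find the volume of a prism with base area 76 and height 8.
Volume = base area * height
Volume = 76 * 8
Volume = 608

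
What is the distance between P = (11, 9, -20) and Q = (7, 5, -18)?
d = √[(-4)² + (-4)² + (2)²] = √36 = 6.0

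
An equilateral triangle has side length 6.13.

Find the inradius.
For an equilateral triangle, r = s/(2√3) where s is the side.
r = 6.13/(2√3) = 6.13/3.464102 = 1.77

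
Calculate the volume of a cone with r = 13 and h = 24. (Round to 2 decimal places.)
Volume = (1/3) * pi * r² * h
Volume = (1/3) * pi * 13² * 24
Volume = (1/3) * pi * 169 * 24
Volume = (1/3) * pi * 4056
Volume = 4247.43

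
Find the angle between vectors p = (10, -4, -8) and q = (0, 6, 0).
p·q = -24, |p|² = 180, |q|² = 36
cos θ = -24/√6480 ≈ -0.2981
θ ≈ 107.3°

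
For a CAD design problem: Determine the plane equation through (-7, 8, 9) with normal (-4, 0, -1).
d = n·P = (-4)(-7) + (0)(8) + (-1)(9) = 19
Plane: -4x - z = 19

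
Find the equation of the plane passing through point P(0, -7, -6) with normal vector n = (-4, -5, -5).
d = n·P = (-4)(0) + (-5)(-7) + (-5)(-6) = 65
Plane: -4x - 5y - 5z = 65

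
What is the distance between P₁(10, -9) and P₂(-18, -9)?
Using the distance formula: d = sqrt((x₂-x₁)² + (y₂-y₁)²)
dx = (-18) - 10 = -28
dy = (-9) - (-9) = 0
d = sqrt((-28)² + 0²) = sqrt(784 + 0) = sqrt(784) = 28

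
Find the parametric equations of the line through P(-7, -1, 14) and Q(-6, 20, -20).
Direction vector d = Q - P = (1, 21, -34)
x = -7 + t, y = -1 + 21t, z = 14 - 34t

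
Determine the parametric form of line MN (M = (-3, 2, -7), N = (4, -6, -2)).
Direction vector d = N - M = (7, -8, 5)
x = -3 + 7t, y = 2 - 8t, z = -7 + 5t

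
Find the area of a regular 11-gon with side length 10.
For a regular 11-gon with side length s = 10:
Apothem a = s / (2*tan(pi/11)) = 10 / (2*tan(pi/11)) ≈ 17.0284
Perimeter P = 11 * 10 = 110
Area = (1/2) * P * a = (1/2) * 110 * 17.0284 = 936.56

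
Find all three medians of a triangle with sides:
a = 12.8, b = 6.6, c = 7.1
Using m_x = ½√(2y² + 2z² - x²):
m_a = ½√(2·6.6² + 2·7.1² - 12.8²) = ½√24.1 = 2.455
m_b = ½√(2·12.8² + 2·7.1² - 6.6²) = ½√384.94 = 9.81
m_c = ½√(2·12.8² + 2·6.6² - 7.1²) = ½√364.39 = 9.545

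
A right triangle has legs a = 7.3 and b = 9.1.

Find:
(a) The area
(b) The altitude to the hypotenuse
(a) Area = ½ab = ½·7.3·9.1 = 33.215
(b) Hypotenuse c = √(7.3² + 9.1²) = √136.1 = 11.6662
    Area = ½·c·h_c  →  h_c = 2·Area/c = 2·33.215/11.6662 = 5.694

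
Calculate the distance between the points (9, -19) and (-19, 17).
Using the distance formula: d = sqrt((x₂-x₁)² + (y₂-y₁)²)
dx = (-19) - 9 = -28
dy = 17 - (-19) = 36
d = sqrt((-28)² + 36²) = sqrt(784 + 1296) = sqrt(2080) = 45.61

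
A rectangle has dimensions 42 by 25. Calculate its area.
Area = length * width
Area = 42 * 25
Area = 1050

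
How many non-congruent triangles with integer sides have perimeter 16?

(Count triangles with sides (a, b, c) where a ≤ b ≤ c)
With a ≤ b ≤ c and a + b + c = 16, the triangle inequality a + b > c gives c < 16/2, so c ≤ 7.
Iterate a from 1 to ⌊p/3⌋ = 5; for each a, b ranges from a to ⌊(p−a)/2⌋ with c = p − a − b, keeping only c ≥ b.
Triples: (2, 7, 7), (3, 6, 7), (4, 5, 7), …
Count = 5 triangles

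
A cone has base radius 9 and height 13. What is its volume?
Volume = (1/3) * pi * r² * h
Volume = (1/3) * pi * 9² * 13
Volume = (1/3) * pi * 81 * 13
Volume = (1/3) * pi * 1053
Volume = 1102.70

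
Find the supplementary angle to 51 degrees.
Supplementary angles sum to 180 degrees.
Other angle = 180 - 51
Other angle = 129 degrees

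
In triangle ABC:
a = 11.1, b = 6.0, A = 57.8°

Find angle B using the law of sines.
sin(B)/b = sin(A)/a
sin(B) = b·sin(A)/a = 6.0·sin(57.8°)/11.1 = 0.457402
B = arcsin(0.457402) = 27.22°  (b ≤ a, so B ≤ A and the acute solution is unique)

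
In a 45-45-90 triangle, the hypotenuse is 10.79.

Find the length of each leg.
In a 45-45-90 triangle, hypotenuse = leg·√2  →  leg = hypotenuse/√2
leg = 10.79/√2 = 7.63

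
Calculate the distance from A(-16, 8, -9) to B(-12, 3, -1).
d = √[(4)² + (-5)² + (8)²] = √105 = 10.25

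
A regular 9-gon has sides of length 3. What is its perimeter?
Perimeter = number of sides * side length
Perimeter = 9 * 3
Perimeter = 27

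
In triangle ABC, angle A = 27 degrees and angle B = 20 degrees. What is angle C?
Sum of angles in a triangle = 180 degrees
Third angle = 180 - 27 - 20
Third angle = 133 degrees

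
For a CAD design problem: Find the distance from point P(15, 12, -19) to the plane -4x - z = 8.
d = |(-4)(15) + 0(12) + (-1)(-19) - (8)| / √((-4)² + 0² + (-1)²) = 49/√17 = 11.88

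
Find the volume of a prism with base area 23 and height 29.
Volume = base area * height
Volume = 23 * 29
Volume = 667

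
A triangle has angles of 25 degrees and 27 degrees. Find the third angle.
Sum of angles in a triangle = 180 degrees
Third angle = 180 - 25 - 27
Third angle = 128 degrees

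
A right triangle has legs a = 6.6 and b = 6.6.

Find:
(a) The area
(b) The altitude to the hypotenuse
(a) Area = ½ab = ½·6.6·6.6 = 21.78
(b) Hypotenuse c = √(6.6² + 6.6²) = √87.12 = 9.33381
    Area = ½·c·h_c  →  h_c = 2·Area/c = 2·21.78/9.33381 = 4.667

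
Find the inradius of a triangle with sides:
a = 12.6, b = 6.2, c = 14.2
s = (a+b+c)/2 = (12.6+6.2+14.2)/2 = 16.5
Area = √(s(s-a)(s-b)(s-c)) = √(16.5·3.9·10.3·2.3) = 39.0442
r = Area/s = 39.0442/16.5 = 2.366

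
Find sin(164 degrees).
sin(164 degrees) = 0.2756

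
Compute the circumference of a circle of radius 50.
Circumference = 2 * pi * r
Circumference = 2 * pi * 50
Circumference = 314.16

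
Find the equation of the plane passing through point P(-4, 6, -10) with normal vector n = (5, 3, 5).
d = n·P = (5)(-4) + (3)(6) + (5)(-10) = -52
Plane: 5x + 3y + 5z = -52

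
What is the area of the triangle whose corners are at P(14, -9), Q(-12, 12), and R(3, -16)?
Using the coordinate formula: Area = (1/2)|x₁(y₂-y₃) + x₂(y₃-y₁) + x₃(y₁-y₂)|
Area = (1/2)|14(12-(-16)) + (-12)((-16)-(-9)) + 3((-9)-12)|
Area = (1/2)|14*28 + (-12)*(-7) + 3*(-21)|
Area = (1/2)|392 + 84 + (-63)|
Area = (1/2)*413 = 206.50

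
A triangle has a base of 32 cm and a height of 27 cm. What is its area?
Area = (1/2) * base * height
Area = (1/2) * 32 * 27
Area = 432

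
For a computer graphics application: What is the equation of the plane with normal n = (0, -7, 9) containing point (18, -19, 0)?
d = n·P = (0)(18) + (-7)(-19) + (9)(0) = 133
Plane: -7y + 9z = 133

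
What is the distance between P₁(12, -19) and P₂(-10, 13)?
Using the distance formula: d = sqrt((x₂-x₁)² + (y₂-y₁)²)
dx = (-10) - 12 = -22
dy = 13 - (-19) = 32
d = sqrt((-22)² + 32²) = sqrt(484 + 1024) = sqrt(1508) = 38.83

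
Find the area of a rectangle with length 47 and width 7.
Area = length * width
Area = 47 * 7
Area = 329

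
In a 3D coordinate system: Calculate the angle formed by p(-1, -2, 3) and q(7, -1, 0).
p·q = -5, |p|² = 14, |q|² = 50
cos θ = -5/√700 ≈ -0.189
θ ≈ 100.9°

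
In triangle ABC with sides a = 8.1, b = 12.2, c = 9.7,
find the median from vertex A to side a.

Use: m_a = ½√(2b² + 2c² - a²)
m_a = ½√(2·12.2² + 2·9.7² - 8.1²)
m_a = ½√(297.68 + 188.18 - 65.61) = ½√420.25 = 10.25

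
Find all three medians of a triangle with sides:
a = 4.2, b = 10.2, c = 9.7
Using m_x = ½√(2y² + 2z² - x²):
m_a = ½√(2·10.2² + 2·9.7² - 4.2²) = ½√378.62 = 9.729
m_b = ½√(2·4.2² + 2·9.7² - 10.2²) = ½√119.42 = 5.464
m_c = ½√(2·4.2² + 2·10.2² - 9.7²) = ½√149.27 = 6.109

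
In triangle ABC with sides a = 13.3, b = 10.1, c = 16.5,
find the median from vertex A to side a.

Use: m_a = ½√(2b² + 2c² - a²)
m_a = ½√(2·10.1² + 2·16.5² - 13.3²)
m_a = ½√(204.02 + 544.5 - 176.89) = ½√571.63 = 11.95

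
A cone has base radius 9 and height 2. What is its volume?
Volume = (1/3) * pi * r² * h
Volume = (1/3) * pi * 9² * 2
Volume = (1/3) * pi * 81 * 2
Volume = (1/3) * pi * 162
Volume = 169.65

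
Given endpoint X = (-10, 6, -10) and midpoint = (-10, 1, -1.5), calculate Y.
Y = (2×(-10) - (-10), 2×1 - 6, 2×(-1.5) - (-10)) = (-10, -4, 7)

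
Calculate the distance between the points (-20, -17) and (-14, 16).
Using the distance formula: d = sqrt((x₂-x₁)² + (y₂-y₁)²)
dx = (-14) - (-20) = 6
dy = 16 - (-17) = 33
d = sqrt(6² + 33²) = sqrt(36 + 1089) = sqrt(1125) = 33.54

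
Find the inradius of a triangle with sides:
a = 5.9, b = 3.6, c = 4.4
s = (a+b+c)/2 = (5.9+3.6+4.4)/2 = 6.95
Area = √(s(s-a)(s-b)(s-c)) = √(6.95·1.05·3.35·2.55) = 7.8955
r = Area/s = 7.8955/6.95 = 1.136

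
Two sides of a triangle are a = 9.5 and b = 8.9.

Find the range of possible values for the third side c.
By the triangle inequality: |a - b| < c < a + b
|9.5 - 8.9| < c < 9.5 + 8.9
0.6 < c < 18.4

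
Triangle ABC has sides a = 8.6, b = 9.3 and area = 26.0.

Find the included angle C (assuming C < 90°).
Area = ½ab·sin(C)  →  sin(C) = 2·Area/(ab)
sin(C) = 2·26.0/(8.6·9.3) = 0.650163
C = arcsin(0.650163) = 40.55°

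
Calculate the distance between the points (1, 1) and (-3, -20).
Using the distance formula: d = sqrt((x₂-x₁)² + (y₂-y₁)²)
dx = (-3) - 1 = -4
dy = (-20) - 1 = -21
d = sqrt((-4)² + (-21)²) = sqrt(16 + 441) = sqrt(457) = 21.38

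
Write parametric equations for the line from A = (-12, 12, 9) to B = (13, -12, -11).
Direction vector d = B - A = (25, -24, -20)
x = -12 + 25t, y = 12 - 24t, z = 9 - 20t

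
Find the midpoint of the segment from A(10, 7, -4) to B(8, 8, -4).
Midpoint = ((10+8)/2, (7+8)/2, (-4-4)/2) = (9, 7.5, -4)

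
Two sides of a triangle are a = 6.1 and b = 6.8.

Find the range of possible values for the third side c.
By the triangle inequality: |a - b| < c < a + b
|6.1 - 6.8| < c < 6.1 + 6.8
0.7 < c < 12.9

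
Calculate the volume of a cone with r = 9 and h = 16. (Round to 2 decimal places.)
Volume = (1/3) * pi * r² * h
Volume = (1/3) * pi * 9² * 16
Volume = (1/3) * pi * 81 * 16
Volume = (1/3) * pi * 1296
Volume = 1357.17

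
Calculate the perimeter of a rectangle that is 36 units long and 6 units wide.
Perimeter = 2 * (length + width)
Perimeter = 2 * (36 + 6)
Perimeter = 2 * 42
Perimeter = 84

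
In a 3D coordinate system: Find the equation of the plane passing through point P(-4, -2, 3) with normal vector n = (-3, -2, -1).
d = n·P = (-3)(-4) + (-2)(-2) + (-1)(3) = 13
Plane: -3x - 2y - z = 13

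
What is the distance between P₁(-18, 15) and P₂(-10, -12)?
Using the distance formula: d = sqrt((x₂-x₁)² + (y₂-y₁)²)
dx = (-10) - (-18) = 8
dy = (-12) - 15 = -27
d = sqrt(8² + (-27)²) = sqrt(64 + 729) = sqrt(793) = 28.16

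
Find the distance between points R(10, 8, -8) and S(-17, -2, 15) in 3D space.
d = √[(-27)² + (-10)² + (23)²] = √1358 = 36.85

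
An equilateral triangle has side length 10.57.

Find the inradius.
For an equilateral triangle, r = s/(2√3) where s is the side.
r = 10.57/(2√3) = 10.57/3.464102 = 3.051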